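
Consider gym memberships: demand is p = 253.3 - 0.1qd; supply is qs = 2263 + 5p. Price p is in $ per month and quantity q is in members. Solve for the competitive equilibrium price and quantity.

p* = 18, q* = 2353

Rewriting in direct form: qd = 2533 - 10p.
At equilibrium qd = qs, so 2533 - 10p = 2263 + 5p; collecting terms, 270 = 15p and p* = 18.
Then q* = 2533 - 10(18) = 2353.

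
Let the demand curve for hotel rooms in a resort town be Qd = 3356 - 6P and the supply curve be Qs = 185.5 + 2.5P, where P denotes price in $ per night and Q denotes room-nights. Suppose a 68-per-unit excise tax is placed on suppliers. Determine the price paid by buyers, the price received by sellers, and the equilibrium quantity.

P_b = 393, P_s = 325, Q = 998

Suppliers keep P_s = P_b - 68 per unit, so supply in terms of the buyer price is Qs = 15.5 + 2.5P_b.
Equate demand and the shifted supply: 3356 - 6P_b = 15.5 + 2.5P_b, giving 8.5P_b = 3340.5, so P_b = 393.
Then P_s = 393 - 68 = 325 and Q = 3356 - 6(393) = 998.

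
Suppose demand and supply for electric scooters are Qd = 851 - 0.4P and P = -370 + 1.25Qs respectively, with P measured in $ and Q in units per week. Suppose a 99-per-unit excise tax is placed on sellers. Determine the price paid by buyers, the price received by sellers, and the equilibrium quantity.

P_b = 528.5, P_s = 429.5, Q = 639.6

Inverting to quantity form: Qs = 296 + 0.8P.
The tax drives a wedge P_b - P_s = 99. Substituting P_s = P_b - 99 into supply: Qs = 216.8 + 0.8P_b.
Market clearing requires 851 - 0.4P_b = 216.8 + 0.8P_b; hence 634.2 = 1.2P_b and P_b = 528.5.
Then P_s = 528.5 - 99 = 429.5 and Q = 851 - 0.4(528.5) = 639.6.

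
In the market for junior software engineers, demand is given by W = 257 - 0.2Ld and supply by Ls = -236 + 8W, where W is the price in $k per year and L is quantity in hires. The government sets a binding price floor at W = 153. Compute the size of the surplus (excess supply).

In direct form, Ld = 1285 - 5W.
With W fixed at 153, quantity demanded is 520 and quantity supplied is 988.
Surplus = Ls - Ld = 988 - 520 = 468.

Surplus = 468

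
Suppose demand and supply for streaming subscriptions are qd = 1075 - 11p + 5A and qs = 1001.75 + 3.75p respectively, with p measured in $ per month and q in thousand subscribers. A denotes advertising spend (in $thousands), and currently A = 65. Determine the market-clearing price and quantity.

p* = 27, q* = 1103

With A = 65, demand is qd = 1400 - 11p.
At equilibrium qd = qs, so 1400 - 11p = 1001.75 + 3.75p; collecting terms, 398.25 = 14.75p and p* = 27.
Plugging p* into demand: q* = 1400 - 11(27) = 1103.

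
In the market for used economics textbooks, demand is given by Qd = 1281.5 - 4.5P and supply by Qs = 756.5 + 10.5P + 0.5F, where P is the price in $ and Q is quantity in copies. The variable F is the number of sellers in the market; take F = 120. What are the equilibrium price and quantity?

P* = 31, Q* = 1142

With F = 120, supply is Qs = 816.5 + 10.5P.
Equating demand and supply, 1281.5 - 4.5P = 816.5 + 10.5P gives 15P = 465, so P* = 31.
From the demand curve, Q* = 1281.5 - 4.5(31) = 1142.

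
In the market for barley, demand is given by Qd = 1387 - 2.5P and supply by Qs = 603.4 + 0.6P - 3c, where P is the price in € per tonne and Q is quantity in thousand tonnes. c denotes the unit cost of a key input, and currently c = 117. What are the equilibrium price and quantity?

With c = 117, supply is Qs = 252.4 + 0.6P.
At equilibrium Qd = Qs, so 1387 - 2.5P = 252.4 + 0.6P; collecting terms, 1134.6 = 3.1P and P* = 366.
From the demand curve, Q* = 1387 - 2.5(366) = 472.

P* = 366, Q* = 472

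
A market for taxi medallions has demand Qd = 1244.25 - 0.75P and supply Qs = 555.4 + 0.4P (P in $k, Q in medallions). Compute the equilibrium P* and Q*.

P* = 599, Q* = 795

At equilibrium Qd = Qs, so 1244.25 - 0.75P = 555.4 + 0.4P; collecting terms, 688.85 = 1.15P and P* = 599.
Then Q* = 1244.25 - 0.75(599) = 795.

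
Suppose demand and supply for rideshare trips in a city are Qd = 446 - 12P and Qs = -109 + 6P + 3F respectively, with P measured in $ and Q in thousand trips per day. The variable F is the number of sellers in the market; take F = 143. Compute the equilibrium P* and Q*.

With F = 143, supply is Qs = 320 + 6P.
At equilibrium Qd = Qs, so 446 - 12P = 320 + 6P; collecting terms, 126 = 18P and P* = 7.
Then Q* = 446 - 12(7) = 362.

P* = 7, Q* = 362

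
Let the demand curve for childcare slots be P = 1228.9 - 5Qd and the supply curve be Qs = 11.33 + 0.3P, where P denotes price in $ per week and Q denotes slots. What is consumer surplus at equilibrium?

Consumer surplus = 57760

In direct form, Qd = 245.78 - 0.2P.
At equilibrium Qd = Qs, so 245.78 - 0.2P = 11.33 + 0.3P; collecting terms, 234.45 = 0.5P and P* = 468.9.
Then Q* = 245.78 - 0.2(468.9) = 152.
Demand choke price (Qd = 0): P = 245.78/0.2 = 1228.9. Consumer surplus = ½ × (1228.9 - 468.9) × 152 = 57760.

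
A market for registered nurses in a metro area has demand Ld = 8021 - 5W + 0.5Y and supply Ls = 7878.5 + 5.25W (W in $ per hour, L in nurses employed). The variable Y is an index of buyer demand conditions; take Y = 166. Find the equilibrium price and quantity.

With Y = 166, demand is Ld = 8104 - 5W.
At equilibrium Ld = Ls, so 8104 - 5W = 7878.5 + 5.25W; collecting terms, 225.5 = 10.25W and W* = 22.
From the demand curve, L* = 8104 - 5(22) = 7994.

W* = 22, L* = 7994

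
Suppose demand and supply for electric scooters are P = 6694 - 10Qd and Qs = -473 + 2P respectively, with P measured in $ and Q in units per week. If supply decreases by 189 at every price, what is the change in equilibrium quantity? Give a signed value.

Inverting to quantity form: Qd = 669.4 - 0.1P.
The market clears where 669.4 - 0.1P = -473 + 2P. Rearranging, 2.1P = 1142.4, hence P* = 544.
Plugging P* into demand: Q* = 669.4 - 0.1(544) = 615.
After the shift, supply is Qs = -662 + 2P.
New equilibrium: 1331.4 = 2.1P, so P = 634 and Q = 606.
ΔQ = 606 - 615 = -9.

ΔQ = -9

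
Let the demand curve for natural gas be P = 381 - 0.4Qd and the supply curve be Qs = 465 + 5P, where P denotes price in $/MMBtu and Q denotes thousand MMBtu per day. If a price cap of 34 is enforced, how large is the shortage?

Shortage = 232.5

Inverting to quantity form: Qd = 952.5 - 2.5P.
Evaluating both curves at the ceiling price 34 gives Qd = 867.5, Qs = 635.
Shortage = Qd - Qs = 867.5 - 635 = 232.5.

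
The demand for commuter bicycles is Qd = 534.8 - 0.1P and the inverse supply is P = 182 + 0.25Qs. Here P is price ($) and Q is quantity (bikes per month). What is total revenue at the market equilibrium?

Total revenue = 155232

Rewriting in direct form: Qs = -728 + 4P.
Equating demand and supply, 534.8 - 0.1P = -728 + 4P gives 4.1P = 1262.8, so P* = 308.
Plugging P* into demand: Q* = 534.8 - 0.1(308) = 504.
Total revenue = P* × Q* = 308 × 504 = 155232.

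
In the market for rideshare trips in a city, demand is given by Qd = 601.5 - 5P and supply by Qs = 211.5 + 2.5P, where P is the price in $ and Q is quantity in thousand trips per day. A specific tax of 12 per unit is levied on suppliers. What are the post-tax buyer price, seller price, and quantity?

P_b = 56, P_s = 44, Q = 321.5

The tax drives a wedge P_b - P_s = 12. Substituting P_s = P_b - 12 into supply: Qs = 181.5 + 2.5P_b.
Set Qd = Qs: 601.5 - 5P_b = 181.5 + 2.5P_b, so 420 = 7.5P_b and P_b = 56.
Then P_s = 56 - 12 = 44 and Q = 601.5 - 5(56) = 321.5.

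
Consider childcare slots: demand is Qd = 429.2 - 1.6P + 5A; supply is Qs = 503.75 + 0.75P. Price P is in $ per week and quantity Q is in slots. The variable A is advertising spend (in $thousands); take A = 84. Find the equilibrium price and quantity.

With A = 84, demand is Qd = 849.2 - 1.6P.
Equating demand and supply, 849.2 - 1.6P = 503.75 + 0.75P gives 2.35P = 345.45, so P* = 147.
From the demand curve, Q* = 849.2 - 1.6(147) = 614.

P* = 147, Q* = 614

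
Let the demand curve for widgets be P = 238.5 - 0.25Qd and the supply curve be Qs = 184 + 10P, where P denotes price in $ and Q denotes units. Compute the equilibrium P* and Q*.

Solving each curve for Q: Qd = 954 - 4P.
Set Qd = Qs: 954 - 4P = 184 + 10P, so 770 = 14P and P* = 55.
Then Q* = 954 - 4(55) = 734.

P* = 55, Q* = 734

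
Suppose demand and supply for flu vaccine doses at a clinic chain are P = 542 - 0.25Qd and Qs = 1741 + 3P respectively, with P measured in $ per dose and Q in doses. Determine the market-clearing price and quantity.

In direct form, Qd = 2168 - 4P.
Equating demand and supply, 2168 - 4P = 1741 + 3P gives 7P = 427, so P* = 61.
Plugging P* into demand: Q* = 2168 - 4(61) = 1924.

P* = 61, Q* = 1924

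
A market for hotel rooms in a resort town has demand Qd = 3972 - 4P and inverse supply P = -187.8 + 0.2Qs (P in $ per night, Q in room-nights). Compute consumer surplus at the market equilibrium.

Consumer surplus = 860672

Solving each curve for Q: Qs = 939 + 5P.
The market clears where 3972 - 4P = 939 + 5P. Rearranging, 9P = 3033, hence P* = 337.
From the demand curve, Q* = 3972 - 4(337) = 2624.
Demand choke price (Qd = 0): P = 3972/4 = 993. Consumer surplus = ½ × (993 - 337) × 2624 = 860672.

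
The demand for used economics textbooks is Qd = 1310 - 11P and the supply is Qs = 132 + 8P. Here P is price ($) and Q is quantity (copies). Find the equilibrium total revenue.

Equating demand and supply, 1310 - 11P = 132 + 8P gives 19P = 1178, so P* = 62.
Substitute back: Q* = 1310 - 11(62) = 628.
Total revenue = P* × Q* = 62 × 628 = 38936.

Total revenue = 38936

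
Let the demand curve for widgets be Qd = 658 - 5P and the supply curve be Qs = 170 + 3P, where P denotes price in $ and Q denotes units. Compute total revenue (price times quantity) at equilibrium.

Equating demand and supply, 658 - 5P = 170 + 3P gives 8P = 488, so P* = 61.
Plugging P* into demand: Q* = 658 - 5(61) = 353.
Total revenue = P* × Q* = 61 × 353 = 21533.

Total revenue = 21533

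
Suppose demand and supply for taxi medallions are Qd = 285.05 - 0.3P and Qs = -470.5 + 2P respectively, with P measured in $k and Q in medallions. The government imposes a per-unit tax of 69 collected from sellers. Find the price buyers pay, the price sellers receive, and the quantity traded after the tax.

Sellers keep P_s = P_b - 69 per unit, so supply in terms of the buyer price is Qs = -608.5 + 2P_b.
Market clearing requires 285.05 - 0.3P_b = -608.5 + 2P_b; hence 893.55 = 2.3P_b and P_b = 388.5.
So P_s = 319.5 and the quantity traded is Q = 285.05 - 0.3(388.5) = 168.5.

P_b = 388.5, P_s = 319.5, Q = 168.5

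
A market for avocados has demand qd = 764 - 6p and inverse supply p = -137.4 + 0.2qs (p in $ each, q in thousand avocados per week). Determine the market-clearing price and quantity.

Rewriting in direct form: qs = 687 + 5p.
At equilibrium qd = qs, so 764 - 6p = 687 + 5p; collecting terms, 77 = 11p and p* = 7.
Substitute back: q* = 764 - 6(7) = 722.

p* = 7, q* = 722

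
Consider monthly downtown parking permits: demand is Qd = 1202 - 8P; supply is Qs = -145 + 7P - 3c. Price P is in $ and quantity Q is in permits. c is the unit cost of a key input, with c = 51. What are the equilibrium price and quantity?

With c = 51, supply is Qs = -298 + 7P.
Set Qd = Qs: 1202 - 8P = -298 + 7P, so 1500 = 15P and P* = 100.
Substitute back: Q* = 1202 - 8(100) = 402.

P* = 100, Q* = 402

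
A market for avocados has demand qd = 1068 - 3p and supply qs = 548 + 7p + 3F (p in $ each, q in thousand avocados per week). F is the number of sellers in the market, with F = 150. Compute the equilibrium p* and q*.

p* = 7, q* = 1047

With F = 150, supply is qs = 998 + 7p.
Equating demand and supply, 1068 - 3p = 998 + 7p gives 10p = 70, so p* = 7.
Then q* = 1068 - 3(7) = 1047.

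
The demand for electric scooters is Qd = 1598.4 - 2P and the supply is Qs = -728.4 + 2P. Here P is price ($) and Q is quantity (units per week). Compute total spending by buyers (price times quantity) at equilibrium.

Equating demand and supply, 1598.4 - 2P = -728.4 + 2P gives 4P = 2326.8, so P* = 581.7.
Plugging P* into demand: Q* = 1598.4 - 2(581.7) = 435.
Total spending by buyers = P* × Q* = 581.7 × 435 = 253039.5.

Total spending by buyers = 253039.5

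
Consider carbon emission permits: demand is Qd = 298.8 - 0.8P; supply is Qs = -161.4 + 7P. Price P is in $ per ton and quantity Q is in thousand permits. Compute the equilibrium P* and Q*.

Equating demand and supply, 298.8 - 0.8P = -161.4 + 7P gives 7.8P = 460.2, so P* = 59.
Plugging P* into demand: Q* = 298.8 - 0.8(59) = 251.6.

P* = 59, Q* = 251.6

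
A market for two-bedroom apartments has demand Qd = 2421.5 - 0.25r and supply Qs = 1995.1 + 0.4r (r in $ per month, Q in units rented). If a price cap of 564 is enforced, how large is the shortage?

Shortage = 59.8

With r fixed at 564, quantity demanded is 2280.5 and quantity supplied is 2220.7.
Shortage = Qd - Qs = 2280.5 - 2220.7 = 59.8.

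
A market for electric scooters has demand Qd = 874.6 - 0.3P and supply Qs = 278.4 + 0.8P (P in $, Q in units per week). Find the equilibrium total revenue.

Total revenue = 385904

At equilibrium Qd = Qs, so 874.6 - 0.3P = 278.4 + 0.8P; collecting terms, 596.2 = 1.1P and P* = 542.
Substitute back: Q* = 874.6 - 0.3(542) = 712.
Total revenue = P* × Q* = 542 × 712 = 385904.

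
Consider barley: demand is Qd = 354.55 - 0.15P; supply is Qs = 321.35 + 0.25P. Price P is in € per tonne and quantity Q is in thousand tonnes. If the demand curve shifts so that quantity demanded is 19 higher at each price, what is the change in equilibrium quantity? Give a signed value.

Equating demand and supply, 354.55 - 0.15P = 321.35 + 0.25P gives 0.4P = 33.2, so P* = 83.
Plugging P* into demand: Q* = 354.55 - 0.15(83) = 342.1.
After the shift, demand is Qd = 373.55 - 0.15P.
New equilibrium: 52.2 = 0.4P, so P = 130.5 and Q = 353.975.
ΔQ = 353.975 - 342.1 = 11.875.

ΔQ = 11.875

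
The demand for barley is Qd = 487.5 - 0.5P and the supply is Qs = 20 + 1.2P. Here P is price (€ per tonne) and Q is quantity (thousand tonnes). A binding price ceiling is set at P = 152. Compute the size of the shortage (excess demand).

Shortage = 209.1

With P fixed at 152, quantity demanded is 411.5 and quantity supplied is 202.4.
Shortage = Qd - Qs = 411.5 - 202.4 = 209.1.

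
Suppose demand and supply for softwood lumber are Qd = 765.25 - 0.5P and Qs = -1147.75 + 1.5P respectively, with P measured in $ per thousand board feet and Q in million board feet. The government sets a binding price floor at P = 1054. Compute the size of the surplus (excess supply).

Evaluating both curves at the floor price 1054 gives Qd = 238.25, Qs = 433.25.
Surplus = Qs - Qd = 433.25 - 238.25 = 195.

Surplus = 195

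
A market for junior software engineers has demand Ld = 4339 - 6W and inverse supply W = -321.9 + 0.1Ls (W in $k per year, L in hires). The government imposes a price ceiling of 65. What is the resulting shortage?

Rewriting in direct form: Ls = 3219 + 10W.
At W = 65: Ld = 3949 and Ls = 3869.
Shortage = Ld - Ls = 3949 - 3869 = 80.

Shortage = 80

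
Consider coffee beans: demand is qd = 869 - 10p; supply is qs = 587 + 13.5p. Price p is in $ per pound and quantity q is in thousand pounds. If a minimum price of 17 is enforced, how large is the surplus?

Evaluating both curves at the floor price 17 gives qd = 699, qs = 816.5.
Surplus = qs - qd = 816.5 - 699 = 117.5.

Surplus = 117.5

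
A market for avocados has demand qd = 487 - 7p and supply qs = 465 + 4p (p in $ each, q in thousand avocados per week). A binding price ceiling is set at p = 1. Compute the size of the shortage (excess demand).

Shortage = 11

With p fixed at 1, quantity demanded is 480 and quantity supplied is 469.
Shortage = qd - qs = 480 - 469 = 11.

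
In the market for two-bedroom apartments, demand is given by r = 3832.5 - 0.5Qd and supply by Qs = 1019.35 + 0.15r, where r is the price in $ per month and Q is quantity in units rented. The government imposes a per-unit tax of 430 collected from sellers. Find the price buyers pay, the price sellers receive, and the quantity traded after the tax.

r_b = 3121, r_s = 2691, Q = 1423

Inverting to quantity form: Qd = 7665 - 2r.
Sellers keep r_s = r_b - 430 per unit, so supply in terms of the buyer price is Qs = 954.85 + 0.15r_b.
Set Qd = Qs: 7665 - 2r_b = 954.85 + 0.15r_b, so 6710.15 = 2.15r_b and r_b = 3121.
So r_s = 2691 and the quantity traded is Q = 7665 - 2(3121) = 1423.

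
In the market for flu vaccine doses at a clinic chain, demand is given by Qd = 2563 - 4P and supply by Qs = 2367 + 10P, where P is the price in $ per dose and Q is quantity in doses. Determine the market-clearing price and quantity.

P* = 14, Q* = 2507

The market clears where 2563 - 4P = 2367 + 10P. Rearranging, 14P = 196, hence P* = 14.
From the demand curve, Q* = 2563 - 4(14) = 2507.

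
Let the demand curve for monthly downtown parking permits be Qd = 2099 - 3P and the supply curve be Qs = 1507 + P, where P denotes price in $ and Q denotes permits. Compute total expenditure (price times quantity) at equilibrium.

Set Qd = Qs: 2099 - 3P = 1507 + P, so 592 = 4P and P* = 148.
Plugging P* into demand: Q* = 2099 - 3(148) = 1655.
Total expenditure = P* × Q* = 148 × 1655 = 244940.

Total expenditure = 244940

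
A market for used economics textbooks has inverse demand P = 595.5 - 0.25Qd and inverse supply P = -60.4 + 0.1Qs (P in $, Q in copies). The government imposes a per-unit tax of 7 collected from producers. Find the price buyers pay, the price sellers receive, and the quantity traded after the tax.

Inverting to quantity form: Qd = 2382 - 4P and Qs = 604 + 10P.
The tax drives a wedge P_b - P_s = 7. Substituting P_s = P_b - 7 into supply: Qs = 534 + 10P_b.
Equate demand and the shifted supply: 2382 - 4P_b = 534 + 10P_b, giving 14P_b = 1848, so P_b = 132.
So P_s = 125 and the quantity traded is Q = 2382 - 4(132) = 1854.

P_b = 132, P_s = 125, Q = 1854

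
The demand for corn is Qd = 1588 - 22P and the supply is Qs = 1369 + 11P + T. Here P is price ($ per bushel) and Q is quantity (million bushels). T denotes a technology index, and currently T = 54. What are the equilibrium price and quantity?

P* = 5, Q* = 1478

With T = 54, supply is Qs = 1423 + 11P.
Set Qd = Qs: 1588 - 22P = 1423 + 11P, so 165 = 33P and P* = 5.
Substitute back: Q* = 1588 - 22(5) = 1478.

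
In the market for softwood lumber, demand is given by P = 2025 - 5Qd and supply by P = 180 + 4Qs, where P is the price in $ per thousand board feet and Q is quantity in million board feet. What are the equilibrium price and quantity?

P* = 1000, Q* = 205

Inverting to quantity form: Qd = 405 - 0.2P and Qs = -45 + 0.25P.
At equilibrium Qd = Qs, so 405 - 0.2P = -45 + 0.25P; collecting terms, 450 = 0.45P and P* = 1000.
From the demand curve, Q* = 405 - 0.2(1000) = 205.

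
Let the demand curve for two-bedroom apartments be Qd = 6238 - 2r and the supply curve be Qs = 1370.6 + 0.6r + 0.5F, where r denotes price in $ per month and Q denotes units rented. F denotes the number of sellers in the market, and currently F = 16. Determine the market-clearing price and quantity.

With F = 16, supply is Qs = 1378.6 + 0.6r.
Set Qd = Qs: 6238 - 2r = 1378.6 + 0.6r, so 4859.4 = 2.6r and r* = 1869.
From the demand curve, Q* = 6238 - 2(1869) = 2500.

r* = 1869, Q* = 2500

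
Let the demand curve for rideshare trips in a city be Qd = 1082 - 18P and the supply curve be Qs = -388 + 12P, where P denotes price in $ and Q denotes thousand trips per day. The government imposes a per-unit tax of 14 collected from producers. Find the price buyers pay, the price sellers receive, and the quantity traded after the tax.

P_b = 54.6, P_s = 40.6, Q = 99.2

With a tax of 14 on producers, they supply based on the net price P_s = P_b - 14, so Qs = -556 + 12P_b.
Set Qd = Qs: 1082 - 18P_b = -556 + 12P_b, so 1638 = 30P_b and P_b = 54.6.
Then P_s = 54.6 - 14 = 40.6 and Q = 1082 - 18(54.6) = 99.2.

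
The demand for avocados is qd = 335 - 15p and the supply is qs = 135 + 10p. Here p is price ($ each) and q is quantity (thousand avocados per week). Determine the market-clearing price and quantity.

The market clears where 335 - 15p = 135 + 10p. Rearranging, 25p = 200, hence p* = 8.
Then q* = 335 - 15(8) = 215.

p* = 8, q* = 215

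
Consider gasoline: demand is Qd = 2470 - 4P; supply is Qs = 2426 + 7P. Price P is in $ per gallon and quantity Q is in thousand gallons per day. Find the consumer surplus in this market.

Consumer surplus = 752764.5

The market clears where 2470 - 4P = 2426 + 7P. Rearranging, 11P = 44, hence P* = 4.
Then Q* = 2470 - 4(4) = 2454.
Demand choke price (Qd = 0): P = 2470/4 = 617.5. Consumer surplus = ½ × (617.5 - 4) × 2454 = 752764.5.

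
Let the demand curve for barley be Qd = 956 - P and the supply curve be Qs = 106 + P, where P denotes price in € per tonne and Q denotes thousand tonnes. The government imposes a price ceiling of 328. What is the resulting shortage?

Shortage = 194

Evaluating both curves at the ceiling price 328 gives Qd = 628, Qs = 434.
Shortage = Qd - Qs = 628 - 434 = 194.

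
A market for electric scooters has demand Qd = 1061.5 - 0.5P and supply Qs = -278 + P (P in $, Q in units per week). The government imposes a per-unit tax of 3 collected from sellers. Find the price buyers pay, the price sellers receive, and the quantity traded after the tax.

With a tax of 3 on sellers, they supply based on the net price P_s = P_b - 3, so Qs = -281 + P_b.
Market clearing requires 1061.5 - 0.5P_b = -281 + P_b; hence 1342.5 = 1.5P_b and P_b = 895.
So P_s = 892 and the quantity traded is Q = 1061.5 - 0.5(895) = 614.

P_b = 895, P_s = 892, Q = 614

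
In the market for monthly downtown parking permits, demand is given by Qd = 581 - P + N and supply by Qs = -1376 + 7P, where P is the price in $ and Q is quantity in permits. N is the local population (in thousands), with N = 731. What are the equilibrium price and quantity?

With N = 731, demand is Qd = 1312 - P.
Equating demand and supply, 1312 - P = -1376 + 7P gives 8P = 2688, so P* = 336.
From the demand curve, Q* = 1312 - 336 = 976.

P* = 336, Q* = 976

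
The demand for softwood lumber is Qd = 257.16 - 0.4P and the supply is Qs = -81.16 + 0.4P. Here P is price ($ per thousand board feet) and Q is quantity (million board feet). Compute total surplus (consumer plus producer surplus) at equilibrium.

Set Qd = Qs: 257.16 - 0.4P = -81.16 + 0.4P, so 338.32 = 0.8P and P* = 422.9.
Then Q* = 257.16 - 0.4(422.9) = 88.
Demand choke price = 642.9; supply choke price = 202.9. CS = ½(642.9 - 422.9)(88) = 9680; PS = ½(422.9 - 202.9)(88) = 9680. Total surplus = 19360.

Total surplus = 19360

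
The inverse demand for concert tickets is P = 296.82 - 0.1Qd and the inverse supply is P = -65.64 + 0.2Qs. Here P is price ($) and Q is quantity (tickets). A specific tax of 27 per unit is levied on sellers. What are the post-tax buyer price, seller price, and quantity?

P_b = 185, P_s = 158, Q = 1118.2

Inverting to quantity form: Qd = 2968.2 - 10P and Qs = 328.2 + 5P.
Sellers keep P_s = P_b - 27 per unit, so supply in terms of the buyer price is Qs = 193.2 + 5P_b.
Set Qd = Qs: 2968.2 - 10P_b = 193.2 + 5P_b, so 2775 = 15P_b and P_b = 185.
So P_s = 158 and the quantity traded is Q = 2968.2 - 10(185) = 1118.2.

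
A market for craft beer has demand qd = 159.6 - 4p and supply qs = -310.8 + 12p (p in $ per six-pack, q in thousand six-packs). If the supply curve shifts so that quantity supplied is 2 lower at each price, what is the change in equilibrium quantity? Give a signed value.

Equating demand and supply, 159.6 - 4p = -310.8 + 12p gives 16p = 470.4, so p* = 29.4.
Plugging p* into demand: q* = 159.6 - 4(29.4) = 42.
After the shift, supply is qs = -312.8 + 12p.
New equilibrium: 472.4 = 16p, so p = 29.525 and q = 41.5.
Δq = 41.5 - 42 = -0.5.

Δq = -0.5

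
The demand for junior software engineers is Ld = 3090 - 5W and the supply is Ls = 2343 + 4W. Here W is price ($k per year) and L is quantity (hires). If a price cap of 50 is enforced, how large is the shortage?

Shortage = 297

At W = 50: Ld = 2840 and Ls = 2543.
Shortage = Ld - Ls = 2840 - 2543 = 297.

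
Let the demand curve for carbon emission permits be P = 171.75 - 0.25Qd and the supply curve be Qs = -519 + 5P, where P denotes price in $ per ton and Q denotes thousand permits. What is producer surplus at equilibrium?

Producer surplus = 2280.1

Inverting to quantity form: Qd = 687 - 4P.
Equating demand and supply, 687 - 4P = -519 + 5P gives 9P = 1206, so P* = 134.
Substitute back: Q* = 687 - 4(134) = 151.
Supply choke price (Qs = 0): P = 103.8. Producer surplus = ½ × (134 - 103.8) × 151 = 2280.1.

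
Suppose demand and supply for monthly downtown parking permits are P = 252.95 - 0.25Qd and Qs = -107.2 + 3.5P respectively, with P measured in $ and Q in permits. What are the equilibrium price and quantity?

P* = 149.2, Q* = 415

In direct form, Qd = 1011.8 - 4P.
The market clears where 1011.8 - 4P = -107.2 + 3.5P. Rearranging, 7.5P = 1119, hence P* = 149.2.
From the demand curve, Q* = 1011.8 - 4(149.2) = 415.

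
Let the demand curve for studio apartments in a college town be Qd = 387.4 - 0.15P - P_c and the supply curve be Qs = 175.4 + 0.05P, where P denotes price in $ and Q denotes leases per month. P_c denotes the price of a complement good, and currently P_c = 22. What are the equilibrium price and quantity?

With P_c = 22, demand is Qd = 365.4 - 0.15P.
Equating demand and supply, 365.4 - 0.15P = 175.4 + 0.05P gives 0.2P = 190, so P* = 950.
Substitute back: Q* = 365.4 - 0.15(950) = 222.9.

P* = 950, Q* = 222.9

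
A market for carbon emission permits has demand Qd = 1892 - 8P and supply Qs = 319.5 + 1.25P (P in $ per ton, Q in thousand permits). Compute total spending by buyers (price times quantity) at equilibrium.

Total spending by buyers = 90440

Set Qd = Qs: 1892 - 8P = 319.5 + 1.25P, so 1572.5 = 9.25P and P* = 170.
Plugging P* into demand: Q* = 1892 - 8(170) = 532.
Total spending by buyers = P* × Q* = 170 × 532 = 90440.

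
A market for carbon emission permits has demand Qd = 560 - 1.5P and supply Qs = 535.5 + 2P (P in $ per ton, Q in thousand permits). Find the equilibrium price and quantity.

Set Qd = Qs: 560 - 1.5P = 535.5 + 2P, so 24.5 = 3.5P and P* = 7.
Plugging P* into demand: Q* = 560 - 1.5(7) = 549.5.

P* = 7, Q* = 549.5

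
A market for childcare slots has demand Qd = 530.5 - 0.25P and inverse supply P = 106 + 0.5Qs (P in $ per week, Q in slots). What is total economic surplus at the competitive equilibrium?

Solving each curve for Q: Qs = -212 + 2P.
Equating demand and supply, 530.5 - 0.25P = -212 + 2P gives 2.25P = 742.5, so P* = 330.
From the demand curve, Q* = 530.5 - 0.25(330) = 448.
Demand choke price = 2122; supply choke price = 106. CS = ½(2122 - 330)(448) = 401408; PS = ½(330 - 106)(448) = 50176. Total surplus = 451584.

Total surplus = 451584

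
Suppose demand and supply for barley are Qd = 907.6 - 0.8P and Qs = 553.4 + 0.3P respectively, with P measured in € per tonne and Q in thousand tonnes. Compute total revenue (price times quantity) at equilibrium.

Total revenue = 209300

The market clears where 907.6 - 0.8P = 553.4 + 0.3P. Rearranging, 1.1P = 354.2, hence P* = 322.
Plugging P* into demand: Q* = 907.6 - 0.8(322) = 650.
Total revenue = P* × Q* = 322 × 650 = 209300.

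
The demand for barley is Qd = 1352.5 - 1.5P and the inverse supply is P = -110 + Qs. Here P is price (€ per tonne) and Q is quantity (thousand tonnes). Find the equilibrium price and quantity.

Inverting to quantity form: Qs = 110 + P.
At equilibrium Qd = Qs, so 1352.5 - 1.5P = 110 + P; collecting terms, 1242.5 = 2.5P and P* = 497.
From the demand curve, Q* = 1352.5 - 1.5(497) = 607.

P* = 497, Q* = 607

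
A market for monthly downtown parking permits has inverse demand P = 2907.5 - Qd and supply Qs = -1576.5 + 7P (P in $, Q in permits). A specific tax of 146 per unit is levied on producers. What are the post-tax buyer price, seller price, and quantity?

Inverting to quantity form: Qd = 2907.5 - P.
The tax drives a wedge P_b - P_s = 146. Substituting P_s = P_b - 146 into supply: Qs = -2598.5 + 7P_b.
Market clearing requires 2907.5 - P_b = -2598.5 + 7P_b; hence 5506 = 8P_b and P_b = 688.25.
So P_s = 542.25 and the quantity traded is Q = 2907.5 - 688.25 = 2219.25.

P_b = 688.25, P_s = 542.25, Q = 2219.25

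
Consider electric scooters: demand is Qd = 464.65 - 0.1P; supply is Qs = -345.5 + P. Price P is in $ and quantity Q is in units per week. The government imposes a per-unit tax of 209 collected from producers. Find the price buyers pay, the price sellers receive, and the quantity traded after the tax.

P_b = 926.5, P_s = 717.5, Q = 372

With a tax of 209 on producers, they supply based on the net price P_s = P_b - 209, so Qs = -554.5 + P_b.
Equate demand and the shifted supply: 464.65 - 0.1P_b = -554.5 + P_b, giving 1.1P_b = 1019.15, so P_b = 926.5.
Then P_s = 926.5 - 209 = 717.5 and Q = 464.65 - 0.1(926.5) = 372.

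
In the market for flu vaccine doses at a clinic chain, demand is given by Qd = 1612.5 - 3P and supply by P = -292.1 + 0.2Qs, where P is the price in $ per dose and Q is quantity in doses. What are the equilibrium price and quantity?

P* = 19, Q* = 1555.5

Rewriting in direct form: Qs = 1460.5 + 5P.
At equilibrium Qd = Qs, so 1612.5 - 3P = 1460.5 + 5P; collecting terms, 152 = 8P and P* = 19.
Then Q* = 1612.5 - 3(19) = 1555.5.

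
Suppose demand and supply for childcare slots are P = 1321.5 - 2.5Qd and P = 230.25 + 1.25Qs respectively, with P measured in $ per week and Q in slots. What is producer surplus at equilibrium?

Producer surplus = 52925.625

Rewriting in direct form: Qd = 528.6 - 0.4P and Qs = -184.2 + 0.8P.
Equating demand and supply, 528.6 - 0.4P = -184.2 + 0.8P gives 1.2P = 712.8, so P* = 594.
Then Q* = 528.6 - 0.4(594) = 291.
Supply choke price (Qs = 0): P = 230.25. Producer surplus = ½ × (594 - 230.25) × 291 = 52925.625.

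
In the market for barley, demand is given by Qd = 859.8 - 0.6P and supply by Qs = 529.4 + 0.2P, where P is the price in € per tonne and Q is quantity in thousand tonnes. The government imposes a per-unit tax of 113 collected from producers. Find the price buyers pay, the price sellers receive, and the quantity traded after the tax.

P_b = 441.25, P_s = 328.25, Q = 595.05

Producers keep P_s = P_b - 113 per unit, so supply in terms of the buyer price is Qs = 506.8 + 0.2P_b.
Equate demand and the shifted supply: 859.8 - 0.6P_b = 506.8 + 0.2P_b, giving 0.8P_b = 353, so P_b = 441.25.
Then P_s = 441.25 - 113 = 328.25 and Q = 859.8 - 0.6(441.25) = 595.05.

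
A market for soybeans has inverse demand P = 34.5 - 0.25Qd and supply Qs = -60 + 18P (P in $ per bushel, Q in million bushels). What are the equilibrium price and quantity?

Rewriting in direct form: Qd = 138 - 4P.
The market clears where 138 - 4P = -60 + 18P. Rearranging, 22P = 198, hence P* = 9.
From the demand curve, Q* = 138 - 4(9) = 102.

P* = 9, Q* = 102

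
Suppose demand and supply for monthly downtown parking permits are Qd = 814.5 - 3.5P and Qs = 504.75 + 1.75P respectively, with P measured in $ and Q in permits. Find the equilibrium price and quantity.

P* = 59, Q* = 608

The market clears where 814.5 - 3.5P = 504.75 + 1.75P. Rearranging, 5.25P = 309.75, hence P* = 59.
Then Q* = 814.5 - 3.5(59) = 608.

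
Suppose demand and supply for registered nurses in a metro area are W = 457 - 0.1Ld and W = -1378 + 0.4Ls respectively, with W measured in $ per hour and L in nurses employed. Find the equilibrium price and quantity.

Rewriting in direct form: Ld = 4570 - 10W and Ls = 3445 + 2.5W.
Equating demand and supply, 4570 - 10W = 3445 + 2.5W gives 12.5W = 1125, so W* = 90.
Plugging W* into demand: L* = 4570 - 10(90) = 3670.

W* = 90, L* = 3670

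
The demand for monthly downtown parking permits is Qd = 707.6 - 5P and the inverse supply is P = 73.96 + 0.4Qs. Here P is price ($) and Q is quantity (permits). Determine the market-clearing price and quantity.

Rewriting in direct form: Qs = -184.9 + 2.5P.
Set Qd = Qs: 707.6 - 5P = -184.9 + 2.5P, so 892.5 = 7.5P and P* = 119.
Plugging P* into demand: Q* = 707.6 - 5(119) = 112.6.

P* = 119, Q* = 112.6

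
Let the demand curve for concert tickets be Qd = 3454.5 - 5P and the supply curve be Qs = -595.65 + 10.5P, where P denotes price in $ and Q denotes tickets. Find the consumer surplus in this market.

Set Qd = Qs: 3454.5 - 5P = -595.65 + 10.5P, so 4050.15 = 15.5P and P* = 261.3.
Then Q* = 3454.5 - 5(261.3) = 2148.
Demand choke price (Qd = 0): P = 3454.5/5 = 690.9. Consumer surplus = ½ × (690.9 - 261.3) × 2148 = 461390.4.

Consumer surplus = 461390.4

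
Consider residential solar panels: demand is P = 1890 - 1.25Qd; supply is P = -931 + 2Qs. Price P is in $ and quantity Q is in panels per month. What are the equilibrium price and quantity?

Rewriting in direct form: Qd = 1512 - 0.8P and Qs = 465.5 + 0.5P.
The market clears where 1512 - 0.8P = 465.5 + 0.5P. Rearranging, 1.3P = 1046.5, hence P* = 805.
Plugging P* into demand: Q* = 1512 - 0.8(805) = 868.

P* = 805, Q* = 868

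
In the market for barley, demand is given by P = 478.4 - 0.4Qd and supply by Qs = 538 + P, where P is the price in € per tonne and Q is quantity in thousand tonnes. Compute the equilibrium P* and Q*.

P* = 188, Q* = 726

Solving each curve for Q: Qd = 1196 - 2.5P.
The market clears where 1196 - 2.5P = 538 + P. Rearranging, 3.5P = 658, hence P* = 188.
Plugging P* into demand: Q* = 1196 - 2.5(188) = 726.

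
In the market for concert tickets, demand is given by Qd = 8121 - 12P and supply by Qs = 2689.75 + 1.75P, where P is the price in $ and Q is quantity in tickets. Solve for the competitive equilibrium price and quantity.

Equating demand and supply, 8121 - 12P = 2689.75 + 1.75P gives 13.75P = 5431.25, so P* = 395.
From the demand curve, Q* = 8121 - 12(395) = 3381.

P* = 395, Q* = 3381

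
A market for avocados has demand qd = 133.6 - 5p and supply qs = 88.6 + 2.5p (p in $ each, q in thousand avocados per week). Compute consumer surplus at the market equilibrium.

The market clears where 133.6 - 5p = 88.6 + 2.5p. Rearranging, 7.5p = 45, hence p* = 6.
Substitute back: q* = 133.6 - 5(6) = 103.6.
Demand choke price (qd = 0): p = 133.6/5 = 26.72. Consumer surplus = ½ × (26.72 - 6) × 103.6 = 1073.296.

Consumer surplus = 1073.296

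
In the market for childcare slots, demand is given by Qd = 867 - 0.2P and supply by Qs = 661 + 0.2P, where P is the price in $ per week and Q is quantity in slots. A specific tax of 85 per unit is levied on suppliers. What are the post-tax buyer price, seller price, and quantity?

P_b = 557.5, P_s = 472.5, Q = 755.5

The tax drives a wedge P_b - P_s = 85. Substituting P_s = P_b - 85 into supply: Qs = 644 + 0.2P_b.
Market clearing requires 867 - 0.2P_b = 644 + 0.2P_b; hence 223 = 0.4P_b and P_b = 557.5.
Then P_s = 557.5 - 85 = 472.5 and Q = 867 - 0.2(557.5) = 755.5.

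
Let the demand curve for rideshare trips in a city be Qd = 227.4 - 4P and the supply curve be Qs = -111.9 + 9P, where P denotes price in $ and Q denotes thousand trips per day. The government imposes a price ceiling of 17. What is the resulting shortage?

Evaluating both curves at the ceiling price 17 gives Qd = 159.4, Qs = 41.1.
Shortage = Qd - Qs = 159.4 - 41.1 = 118.3.

Shortage = 118.3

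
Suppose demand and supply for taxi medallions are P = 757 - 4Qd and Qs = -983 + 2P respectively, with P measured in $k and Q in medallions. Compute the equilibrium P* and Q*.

Rewriting in direct form: Qd = 189.25 - 0.25P.
At equilibrium Qd = Qs, so 189.25 - 0.25P = -983 + 2P; collecting terms, 1172.25 = 2.25P and P* = 521.
Substitute back: Q* = 189.25 - 0.25(521) = 59.

P* = 521, Q* = 59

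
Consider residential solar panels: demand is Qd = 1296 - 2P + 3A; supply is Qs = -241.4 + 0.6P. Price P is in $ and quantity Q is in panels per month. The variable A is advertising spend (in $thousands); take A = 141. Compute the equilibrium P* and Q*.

With A = 141, demand is Qd = 1719 - 2P.
Set Qd = Qs: 1719 - 2P = -241.4 + 0.6P, so 1960.4 = 2.6P and P* = 754.
From the demand curve, Q* = 1719 - 2(754) = 211.

P* = 754, Q* = 211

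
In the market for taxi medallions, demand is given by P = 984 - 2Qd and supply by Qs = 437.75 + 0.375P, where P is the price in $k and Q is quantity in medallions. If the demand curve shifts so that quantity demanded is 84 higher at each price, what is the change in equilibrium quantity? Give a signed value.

Rewriting in direct form: Qd = 492 - 0.5P.
Equating demand and supply, 492 - 0.5P = 437.75 + 0.375P gives 0.875P = 54.25, so P* = 62.
Then Q* = 492 - 0.5(62) = 461.
After the shift, demand is Qd = 576 - 0.5P.
The new intersection has 138.25 = 0.875P, i.e. P = 158, Q = 497.
ΔQ = 497 - 461 = 36.

ΔQ = 36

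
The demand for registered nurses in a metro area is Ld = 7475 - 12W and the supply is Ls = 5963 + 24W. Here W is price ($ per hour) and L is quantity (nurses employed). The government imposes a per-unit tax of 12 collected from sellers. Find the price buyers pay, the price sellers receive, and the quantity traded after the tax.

W_b = 50, W_s = 38, L = 6875

With a tax of 12 on sellers, they supply based on the net price W_s = W_b - 12, so Ls = 5675 + 24W_b.
Equate demand and the shifted supply: 7475 - 12W_b = 5675 + 24W_b, giving 36W_b = 1800, so W_b = 50.
Then W_s = 50 - 12 = 38 and L = 7475 - 12(50) = 6875.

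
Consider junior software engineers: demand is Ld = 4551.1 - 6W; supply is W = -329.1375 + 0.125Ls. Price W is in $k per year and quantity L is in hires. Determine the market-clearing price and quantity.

Solving each curve for L: Ls = 2633.1 + 8W.
Set Ld = Ls: 4551.1 - 6W = 2633.1 + 8W, so 1918 = 14W and W* = 137.
Plugging W* into demand: L* = 4551.1 - 6(137) = 3729.1.

W* = 137, L* = 3729.1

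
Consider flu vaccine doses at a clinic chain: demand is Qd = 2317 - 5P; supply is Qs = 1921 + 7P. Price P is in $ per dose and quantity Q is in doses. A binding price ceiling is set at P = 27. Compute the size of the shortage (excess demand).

Shortage = 72

Evaluating both curves at the ceiling price 27 gives Qd = 2182, Qs = 2110.
Shortage = Qd - Qs = 2182 - 2110 = 72.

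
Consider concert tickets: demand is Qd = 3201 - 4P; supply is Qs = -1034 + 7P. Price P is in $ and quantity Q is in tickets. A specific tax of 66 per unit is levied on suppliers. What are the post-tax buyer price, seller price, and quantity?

P_b = 427, P_s = 361, Q = 1493

The tax drives a wedge P_b - P_s = 66. Substituting P_s = P_b - 66 into supply: Qs = -1496 + 7P_b.
Set Qd = Qs: 3201 - 4P_b = -1496 + 7P_b, so 4697 = 11P_b and P_b = 427.
So P_s = 361 and the quantity traded is Q = 3201 - 4(427) = 1493.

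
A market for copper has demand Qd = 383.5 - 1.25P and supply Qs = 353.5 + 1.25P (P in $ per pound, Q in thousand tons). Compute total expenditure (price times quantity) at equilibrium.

Total expenditure = 4422

At equilibrium Qd = Qs, so 383.5 - 1.25P = 353.5 + 1.25P; collecting terms, 30 = 2.5P and P* = 12.
Substitute back: Q* = 383.5 - 1.25(12) = 368.5.
Total expenditure = P* × Q* = 12 × 368.5 = 4422.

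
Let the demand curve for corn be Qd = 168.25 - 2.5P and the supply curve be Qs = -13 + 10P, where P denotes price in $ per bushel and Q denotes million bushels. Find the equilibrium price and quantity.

At equilibrium Qd = Qs, so 168.25 - 2.5P = -13 + 10P; collecting terms, 181.25 = 12.5P and P* = 14.5.
Substitute back: Q* = 168.25 - 2.5(14.5) = 132.

P* = 14.5, Q* = 132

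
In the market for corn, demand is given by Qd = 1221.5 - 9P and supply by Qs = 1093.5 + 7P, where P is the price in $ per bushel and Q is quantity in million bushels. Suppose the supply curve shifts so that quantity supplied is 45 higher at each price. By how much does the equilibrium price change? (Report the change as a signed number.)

ΔP = -2.8125

Equating demand and supply, 1221.5 - 9P = 1093.5 + 7P gives 16P = 128, so P* = 8.
Substitute back: Q* = 1221.5 - 9(8) = 1149.5.
After the shift, supply is Qs = 1138.5 + 7P.
The new intersection has 83 = 16P, i.e. P = 5.1875, Q = 1174.8125.
ΔP = 5.1875 - 8 = -2.8125.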